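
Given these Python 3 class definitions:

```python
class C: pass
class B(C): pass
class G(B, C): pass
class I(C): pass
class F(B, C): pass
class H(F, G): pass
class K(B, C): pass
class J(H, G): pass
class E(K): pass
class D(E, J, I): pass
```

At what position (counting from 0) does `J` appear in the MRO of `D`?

L[D] = D + merge(L[E], L[J], L[I], [E J I])
  take E:  [E K B C object] + [J H F G B C object] + [I C object] + [E J I]
  take K:  [K B C object] + [J H F G B C object] + [I C object] + [J I]
  take J:  [B C object] + [J H F G B C object] + [I C object] + [J I]
  take H:  [B C object] + [H F G B C object] + [I C object] + [I]
  take F:  [B C object] + [F G B C object] + [I C object] + [I]
  take G:  [B C object] + [G B C object] + [I C object] + [I]
  take B:  [B C object] + [B C object] + [I C object] + [I]
  take I:  [C object] + [C object] + [I C object] + [I]
  take C:  [C object] + [C object] + [C object]
  take object:  [object] + [object] + [object]
MRO: D E K J H F G B I C object
J sits at index 3.

3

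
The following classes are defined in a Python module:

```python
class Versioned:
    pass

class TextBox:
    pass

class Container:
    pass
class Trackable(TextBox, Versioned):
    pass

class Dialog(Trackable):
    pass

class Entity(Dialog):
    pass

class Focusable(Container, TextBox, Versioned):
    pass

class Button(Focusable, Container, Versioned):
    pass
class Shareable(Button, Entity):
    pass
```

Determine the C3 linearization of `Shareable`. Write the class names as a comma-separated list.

L[Shareable] = Shareable + merge(L[Button], L[Entity], [Button Entity])
  take Button:  [Button Focusable Container TextBox Versioned object] + [Entity Dialog Trackable TextBox Versioned object] + [Button Entity]
  take Focusable:  [Focusable Container TextBox Versioned object] + [Entity Dialog Trackable TextBox Versioned object] + [Entity]
  take Container:  [Container TextBox Versioned object] + [Entity Dialog Trackable TextBox Versioned object] + [Entity]
  take Entity:  [TextBox Versioned object] + [Entity Dialog Trackable TextBox Versioned object] + [Entity]
  take Dialog:  [TextBox Versioned object] + [Dialog Trackable TextBox Versioned object]
  take Trackable:  [TextBox Versioned object] + [Trackable TextBox Versioned object]
  take TextBox:  [TextBox Versioned object] + [TextBox Versioned object]
  take Versioned:  [Versioned object] + [Versioned object]
  take object:  [object] + [object]

Shareable, Button, Focusable, Container, Entity, Dialog, Trackable, TextBox, Versioned, object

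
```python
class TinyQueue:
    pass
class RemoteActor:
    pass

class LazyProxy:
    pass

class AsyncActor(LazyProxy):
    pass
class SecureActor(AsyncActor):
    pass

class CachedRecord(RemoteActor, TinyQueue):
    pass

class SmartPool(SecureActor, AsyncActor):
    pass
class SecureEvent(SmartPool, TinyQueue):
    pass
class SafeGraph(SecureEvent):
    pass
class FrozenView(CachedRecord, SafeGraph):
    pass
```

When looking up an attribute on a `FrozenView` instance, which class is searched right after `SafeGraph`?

L[FrozenView] = FrozenView + merge(L[CachedRecord], L[SafeGraph], [CachedRecord SafeGraph])
  take CachedRecord:  [CachedRecord RemoteActor TinyQueue object] + [SafeGraph SecureEvent SmartPool SecureActor AsyncActor LazyProxy TinyQueue object] + [CachedRecord SafeGraph]
  take RemoteActor:  [RemoteActor TinyQueue object] + [SafeGraph SecureEvent SmartPool SecureActor AsyncActor LazyProxy TinyQueue object] + [SafeGraph]
  take SafeGraph:  [TinyQueue object] + [SafeGraph SecureEvent SmartPool SecureActor AsyncActor LazyProxy TinyQueue object] + [SafeGraph]
  take SecureEvent:  [TinyQueue object] + [SecureEvent SmartPool SecureActor AsyncActor LazyProxy TinyQueue object]
  take SmartPool:  [TinyQueue object] + [SmartPool SecureActor AsyncActor LazyProxy TinyQueue object]
  take SecureActor:  [TinyQueue object] + [SecureActor AsyncActor LazyProxy TinyQueue object]
  take AsyncActor:  [TinyQueue object] + [AsyncActor LazyProxy TinyQueue object]
  take LazyProxy:  [TinyQueue object] + [LazyProxy TinyQueue object]
  take TinyQueue:  [TinyQueue object] + [TinyQueue object]
  take object:  [object] + [object]
MRO: FrozenView CachedRecord RemoteActor SafeGraph SecureEvent SmartPool SecureActor AsyncActor LazyProxy TinyQueue object
SafeGraph is at position 3; next is SecureEvent.

SecureEvent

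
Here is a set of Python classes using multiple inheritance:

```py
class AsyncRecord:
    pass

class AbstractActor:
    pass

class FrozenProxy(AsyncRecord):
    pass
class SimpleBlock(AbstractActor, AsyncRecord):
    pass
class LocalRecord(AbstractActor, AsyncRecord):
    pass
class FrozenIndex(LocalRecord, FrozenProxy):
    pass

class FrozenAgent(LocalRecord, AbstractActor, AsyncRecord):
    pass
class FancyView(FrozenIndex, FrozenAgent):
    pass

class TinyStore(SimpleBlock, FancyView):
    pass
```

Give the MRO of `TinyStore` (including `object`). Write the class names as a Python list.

[TinyStore, SimpleBlock, FancyView, FrozenIndex, FrozenAgent, LocalRecord, AbstractActor, FrozenProxy, AsyncRecord, object]

L[TinyStore] = TinyStore + merge(L[SimpleBlock], L[FancyView], [SimpleBlock FancyView])
  take SimpleBlock:  [SimpleBlock AbstractActor AsyncRecord object] + [FancyView FrozenIndex FrozenAgent LocalRecord AbstractActor FrozenProxy AsyncRecord object] + [SimpleBlock FancyView]
  take FancyView:  [AbstractActor AsyncRecord object] + [FancyView FrozenIndex FrozenAgent LocalRecord AbstractActor FrozenProxy AsyncRecord object] + [FancyView]
  take FrozenIndex:  [AbstractActor AsyncRecord object] + [FrozenIndex FrozenAgent LocalRecord AbstractActor FrozenProxy AsyncRecord object]
  take FrozenAgent:  [AbstractActor AsyncRecord object] + [FrozenAgent LocalRecord AbstractActor FrozenProxy AsyncRecord object]
  take LocalRecord:  [AbstractActor AsyncRecord object] + [LocalRecord AbstractActor FrozenProxy AsyncRecord object]
  take AbstractActor:  [AbstractActor AsyncRecord object] + [AbstractActor FrozenProxy AsyncRecord object]
  take FrozenProxy:  [AsyncRecord object] + [FrozenProxy AsyncRecord object]
  take AsyncRecord:  [AsyncRecord object] + [AsyncRecord object]
  take object:  [object] + [object]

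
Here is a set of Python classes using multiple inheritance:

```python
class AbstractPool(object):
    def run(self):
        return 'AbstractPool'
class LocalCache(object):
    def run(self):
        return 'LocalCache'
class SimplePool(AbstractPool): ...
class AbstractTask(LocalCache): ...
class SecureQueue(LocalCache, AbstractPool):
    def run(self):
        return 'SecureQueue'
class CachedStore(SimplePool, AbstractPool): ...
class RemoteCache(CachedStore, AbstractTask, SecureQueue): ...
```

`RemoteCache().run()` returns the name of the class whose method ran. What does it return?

SecureQueue

L[RemoteCache] = RemoteCache + merge(L[CachedStore], L[AbstractTask], L[SecureQueue], [CachedStore AbstractTask SecureQueue])
  take CachedStore:  [CachedStore SimplePool AbstractPool object] + [AbstractTask LocalCache object] + [SecureQueue LocalCache AbstractPool object] + [CachedStore AbstractTask SecureQueue]
  take SimplePool:  [SimplePool AbstractPool object] + [AbstractTask LocalCache object] + [SecureQueue LocalCache AbstractPool object] + [AbstractTask SecureQueue]
  take AbstractTask:  [AbstractPool object] + [AbstractTask LocalCache object] + [SecureQueue LocalCache AbstractPool object] + [AbstractTask SecureQueue]
  take SecureQueue:  [AbstractPool object] + [LocalCache object] + [SecureQueue LocalCache AbstractPool object] + [SecureQueue]
  take LocalCache:  [AbstractPool object] + [LocalCache object] + [LocalCache AbstractPool object]
  take AbstractPool:  [AbstractPool object] + [object] + [AbstractPool object]
  take object:  [object] + [object] + [object]
MRO: RemoteCache CachedStore SimplePool AbstractTask SecureQueue LocalCache AbstractPool object
run is defined in: AbstractPool, LocalCache, SecureQueue. First along the MRO is SecureQueue.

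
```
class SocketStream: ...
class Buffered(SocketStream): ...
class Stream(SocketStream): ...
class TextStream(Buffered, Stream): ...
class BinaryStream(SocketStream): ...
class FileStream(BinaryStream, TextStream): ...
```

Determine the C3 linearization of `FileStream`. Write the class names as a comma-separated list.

L[FileStream] = FileStream + merge(L[BinaryStream], L[TextStream], [BinaryStream TextStream])
  take BinaryStream:  [BinaryStream SocketStream object] + [TextStream Buffered Stream SocketStream object] + [BinaryStream TextStream]
  take TextStream:  [SocketStream object] + [TextStream Buffered Stream SocketStream object] + [TextStream]
  take Buffered:  [SocketStream object] + [Buffered Stream SocketStream object]
  take Stream:  [SocketStream object] + [Stream SocketStream object]
  take SocketStream:  [SocketStream object] + [SocketStream object]
  take object:  [object] + [object]

FileStream, BinaryStream, TextStream, Buffered, Stream, SocketStream, object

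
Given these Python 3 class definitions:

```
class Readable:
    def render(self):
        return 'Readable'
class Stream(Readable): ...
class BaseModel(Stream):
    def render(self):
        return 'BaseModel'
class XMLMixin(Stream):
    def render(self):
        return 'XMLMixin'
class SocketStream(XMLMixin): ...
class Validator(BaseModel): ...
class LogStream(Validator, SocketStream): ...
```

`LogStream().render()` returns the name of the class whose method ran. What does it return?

BaseModel

L[LogStream] = LogStream + merge(L[Validator], L[SocketStream], [Validator SocketStream])
  take Validator:  [Validator BaseModel Stream Readable object] + [SocketStream XMLMixin Stream Readable object] + [Validator SocketStream]
  take BaseModel:  [BaseModel Stream Readable object] + [SocketStream XMLMixin Stream Readable object] + [SocketStream]
  take SocketStream:  [Stream Readable object] + [SocketStream XMLMixin Stream Readable object] + [SocketStream]
  take XMLMixin:  [Stream Readable object] + [XMLMixin Stream Readable object]
  take Stream:  [Stream Readable object] + [Stream Readable object]
  take Readable:  [Readable object] + [Readable object]
  take object:  [object] + [object]
MRO: LogStream Validator BaseModel SocketStream XMLMixin Stream Readable object
render is defined in: BaseModel, Readable, XMLMixin. First along the MRO is BaseModel.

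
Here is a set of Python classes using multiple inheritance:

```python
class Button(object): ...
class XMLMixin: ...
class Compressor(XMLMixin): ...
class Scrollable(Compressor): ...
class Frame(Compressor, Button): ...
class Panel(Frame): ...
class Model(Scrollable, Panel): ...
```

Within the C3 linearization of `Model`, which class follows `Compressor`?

XMLMixin

L[Model] = Model + merge(L[Scrollable], L[Panel], [Scrollable Panel])
  take Scrollable:  [Scrollable Compressor XMLMixin object] + [Panel Frame Compressor XMLMixin Button object] + [Scrollable Panel]
  take Panel:  [Compressor XMLMixin object] + [Panel Frame Compressor XMLMixin Button object] + [Panel]
  take Frame:  [Compressor XMLMixin object] + [Frame Compressor XMLMixin Button object]
  take Compressor:  [Compressor XMLMixin object] + [Compressor XMLMixin Button object]
  take XMLMixin:  [XMLMixin object] + [XMLMixin Button object]
  take Button:  [object] + [Button object]
  take object:  [object] + [object]
MRO: Model Scrollable Panel Frame Compressor XMLMixin Button object
Compressor is at position 4; next is XMLMixin.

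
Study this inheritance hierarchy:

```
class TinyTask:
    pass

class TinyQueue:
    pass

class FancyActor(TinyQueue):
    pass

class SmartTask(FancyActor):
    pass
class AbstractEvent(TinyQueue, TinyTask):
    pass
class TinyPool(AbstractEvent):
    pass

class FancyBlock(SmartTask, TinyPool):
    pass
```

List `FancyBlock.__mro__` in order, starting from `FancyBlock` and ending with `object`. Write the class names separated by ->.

L[FancyBlock] = FancyBlock + merge(L[SmartTask], L[TinyPool], [SmartTask TinyPool])
  take SmartTask:  [SmartTask FancyActor TinyQueue object] + [TinyPool AbstractEvent TinyQueue TinyTask object] + [SmartTask TinyPool]
  take FancyActor:  [FancyActor TinyQueue object] + [TinyPool AbstractEvent TinyQueue TinyTask object] + [TinyPool]
  take TinyPool:  [TinyQueue object] + [TinyPool AbstractEvent TinyQueue TinyTask object] + [TinyPool]
  take AbstractEvent:  [TinyQueue object] + [AbstractEvent TinyQueue TinyTask object]
  take TinyQueue:  [TinyQueue object] + [TinyQueue TinyTask object]
  take TinyTask:  [object] + [TinyTask object]
  take object:  [object] + [object]

FancyBlock -> SmartTask -> FancyActor -> TinyPool -> AbstractEvent -> TinyQueue -> TinyTask -> object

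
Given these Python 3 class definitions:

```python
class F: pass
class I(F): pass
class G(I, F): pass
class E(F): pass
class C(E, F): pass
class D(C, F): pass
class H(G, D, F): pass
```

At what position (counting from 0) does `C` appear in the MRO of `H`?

4

L[H] = H + merge(L[G], L[D], L[F], [G D F])
  take G:  [G I F object] + [D C E F object] + [F object] + [G D F]
  take I:  [I F object] + [D C E F object] + [F object] + [D F]
  take D:  [F object] + [D C E F object] + [F object] + [D F]
  take C:  [F object] + [C E F object] + [F object] + [F]
  take E:  [F object] + [E F object] + [F object] + [F]
  take F:  [F object] + [F object] + [F object] + [F]
  take object:  [object] + [object] + [object]
MRO: H G I D C E F object
C sits at index 4.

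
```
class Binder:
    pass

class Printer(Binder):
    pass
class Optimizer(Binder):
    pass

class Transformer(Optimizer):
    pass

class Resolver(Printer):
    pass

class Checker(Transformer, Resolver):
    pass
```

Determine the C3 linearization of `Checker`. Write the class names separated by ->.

Checker -> Transformer -> Optimizer -> Resolver -> Printer -> Binder -> object

L[Checker] = Checker + merge(L[Transformer], L[Resolver], [Transformer Resolver])
  take Transformer:  [Transformer Optimizer Binder object] + [Resolver Printer Binder object] + [Transformer Resolver]
  take Optimizer:  [Optimizer Binder object] + [Resolver Printer Binder object] + [Resolver]
  take Resolver:  [Binder object] + [Resolver Printer Binder object] + [Resolver]
  take Printer:  [Binder object] + [Printer Binder object]
  take Binder:  [Binder object] + [Binder object]
  take object:  [object] + [object]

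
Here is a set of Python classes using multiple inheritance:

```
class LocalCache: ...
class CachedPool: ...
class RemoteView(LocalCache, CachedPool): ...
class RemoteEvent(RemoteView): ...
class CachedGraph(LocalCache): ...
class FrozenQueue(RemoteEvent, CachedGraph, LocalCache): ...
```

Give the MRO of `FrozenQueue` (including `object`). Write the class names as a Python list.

L[FrozenQueue] = FrozenQueue + merge(L[RemoteEvent], L[CachedGraph], L[LocalCache], [RemoteEvent CachedGraph LocalCache])
  take RemoteEvent:  [RemoteEvent RemoteView LocalCache CachedPool object] + [CachedGraph LocalCache object] + [LocalCache object] + [RemoteEvent CachedGraph LocalCache]
  take RemoteView:  [RemoteView LocalCache CachedPool object] + [CachedGraph LocalCache object] + [LocalCache object] + [CachedGraph LocalCache]
  take CachedGraph:  [LocalCache CachedPool object] + [CachedGraph LocalCache object] + [LocalCache object] + [CachedGraph LocalCache]
  take LocalCache:  [LocalCache CachedPool object] + [LocalCache object] + [LocalCache object] + [LocalCache]
  take CachedPool:  [CachedPool object] + [object] + [object]
  take object:  [object] + [object] + [object]

[FrozenQueue, RemoteEvent, RemoteView, CachedGraph, LocalCache, CachedPool, object]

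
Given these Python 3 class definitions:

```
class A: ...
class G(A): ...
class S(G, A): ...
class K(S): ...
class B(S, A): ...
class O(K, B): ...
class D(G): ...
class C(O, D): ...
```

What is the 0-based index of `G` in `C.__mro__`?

L[C] = C + merge(L[O], L[D], [O D])
  take O:  [O K B S G A object] + [D G A object] + [O D]
  take K:  [K B S G A object] + [D G A object] + [D]
  take B:  [B S G A object] + [D G A object] + [D]
  take S:  [S G A object] + [D G A object] + [D]
  take D:  [G A object] + [D G A object] + [D]
  take G:  [G A object] + [G A object]
  take A:  [A object] + [A object]
  take object:  [object] + [object]
MRO: C O K B S D G A object
G sits at index 6.

6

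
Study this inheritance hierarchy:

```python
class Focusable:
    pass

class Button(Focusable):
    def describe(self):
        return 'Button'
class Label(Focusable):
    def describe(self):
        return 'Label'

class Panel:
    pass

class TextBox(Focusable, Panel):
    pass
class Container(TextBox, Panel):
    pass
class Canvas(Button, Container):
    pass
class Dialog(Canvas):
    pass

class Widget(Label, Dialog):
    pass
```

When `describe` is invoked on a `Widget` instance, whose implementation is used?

L[Widget] = Widget + merge(L[Label], L[Dialog], [Label Dialog])
  take Label:  [Label Focusable object] + [Dialog Canvas Button Container TextBox Focusable Panel object] + [Label Dialog]
  take Dialog:  [Focusable object] + [Dialog Canvas Button Container TextBox Focusable Panel object] + [Dialog]
  take Canvas:  [Focusable object] + [Canvas Button Container TextBox Focusable Panel object]
  take Button:  [Focusable object] + [Button Container TextBox Focusable Panel object]
  take Container:  [Focusable object] + [Container TextBox Focusable Panel object]
  take TextBox:  [Focusable object] + [TextBox Focusable Panel object]
  take Focusable:  [Focusable object] + [Focusable Panel object]
  take Panel:  [object] + [Panel object]
  take object:  [object] + [object]
MRO: Widget Label Dialog Canvas Button Container TextBox Focusable Panel object
describe is defined in: Button, Label. First along the MRO is Label.

Label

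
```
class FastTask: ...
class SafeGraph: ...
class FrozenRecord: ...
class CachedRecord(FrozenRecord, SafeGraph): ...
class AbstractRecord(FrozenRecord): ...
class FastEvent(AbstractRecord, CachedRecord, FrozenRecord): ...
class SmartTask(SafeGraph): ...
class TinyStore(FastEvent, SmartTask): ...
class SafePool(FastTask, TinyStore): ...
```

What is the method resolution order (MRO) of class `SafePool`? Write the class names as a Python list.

[SafePool, FastTask, TinyStore, FastEvent, AbstractRecord, CachedRecord, FrozenRecord, SmartTask, SafeGraph, object]

L[SafePool] = SafePool + merge(L[FastTask], L[TinyStore], [FastTask TinyStore])
  take FastTask:  [FastTask object] + [TinyStore FastEvent AbstractRecord CachedRecord FrozenRecord SmartTask SafeGraph object] + [FastTask TinyStore]
  take TinyStore:  [object] + [TinyStore FastEvent AbstractRecord CachedRecord FrozenRecord SmartTask SafeGraph object] + [TinyStore]
  take FastEvent:  [object] + [FastEvent AbstractRecord CachedRecord FrozenRecord SmartTask SafeGraph object]
  take AbstractRecord:  [object] + [AbstractRecord CachedRecord FrozenRecord SmartTask SafeGraph object]
  take CachedRecord:  [object] + [CachedRecord FrozenRecord SmartTask SafeGraph object]
  take FrozenRecord:  [object] + [FrozenRecord SmartTask SafeGraph object]
  take SmartTask:  [object] + [SmartTask SafeGraph object]
  take SafeGraph:  [object] + [SafeGraph object]
  take object:  [object] + [object]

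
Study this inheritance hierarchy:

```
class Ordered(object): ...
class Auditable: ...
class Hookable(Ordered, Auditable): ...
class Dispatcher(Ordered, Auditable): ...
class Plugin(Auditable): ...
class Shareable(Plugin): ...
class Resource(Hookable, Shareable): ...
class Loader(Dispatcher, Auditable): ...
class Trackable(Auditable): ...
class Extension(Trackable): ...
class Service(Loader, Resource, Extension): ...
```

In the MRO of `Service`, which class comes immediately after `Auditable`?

L[Service] = Service + merge(L[Loader], L[Resource], L[Extension], [Loader Resource Extension])
  take Loader:  [Loader Dispatcher Ordered Auditable object] + [Resource Hookable Ordered Shareable Plugin Auditable object] + [Extension Trackable Auditable object] + [Loader Resource Extension]
  take Dispatcher:  [Dispatcher Ordered Auditable object] + [Resource Hookable Ordered Shareable Plugin Auditable object] + [Extension Trackable Auditable object] + [Resource Extension]
  take Resource:  [Ordered Auditable object] + [Resource Hookable Ordered Shareable Plugin Auditable object] + [Extension Trackable Auditable object] + [Resource Extension]
  take Hookable:  [Ordered Auditable object] + [Hookable Ordered Shareable Plugin Auditable object] + [Extension Trackable Auditable object] + [Extension]
  take Ordered:  [Ordered Auditable object] + [Ordered Shareable Plugin Auditable object] + [Extension Trackable Auditable object] + [Extension]
  take Shareable:  [Auditable object] + [Shareable Plugin Auditable object] + [Extension Trackable Auditable object] + [Extension]
  take Plugin:  [Auditable object] + [Plugin Auditable object] + [Extension Trackable Auditable object] + [Extension]
  take Extension:  [Auditable object] + [Auditable object] + [Extension Trackable Auditable object] + [Extension]
  take Trackable:  [Auditable object] + [Auditable object] + [Trackable Auditable object]
  take Auditable:  [Auditable object] + [Auditable object] + [Auditable object]
  take object:  [object] + [object] + [object]
MRO: Service Loader Dispatcher Resource Hookable Ordered Shareable Plugin Extension Trackable Auditable object
Auditable is at position 10; next is object.

object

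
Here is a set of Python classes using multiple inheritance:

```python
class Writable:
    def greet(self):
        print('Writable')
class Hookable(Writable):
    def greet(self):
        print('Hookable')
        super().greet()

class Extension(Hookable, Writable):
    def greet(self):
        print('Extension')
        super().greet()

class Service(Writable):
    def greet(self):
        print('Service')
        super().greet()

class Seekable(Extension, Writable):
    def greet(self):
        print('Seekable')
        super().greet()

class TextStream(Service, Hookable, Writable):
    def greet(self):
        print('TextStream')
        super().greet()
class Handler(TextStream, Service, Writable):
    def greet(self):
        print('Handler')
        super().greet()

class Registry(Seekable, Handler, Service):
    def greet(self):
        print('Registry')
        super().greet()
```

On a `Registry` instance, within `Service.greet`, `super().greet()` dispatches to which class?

L[Registry] = Registry + merge(L[Seekable], L[Handler], L[Service], [Seekable Handler Service])
  take Seekable:  [Seekable Extension Hookable Writable object] + [Handler TextStream Service Hookable Writable object] + [Service Writable object] + [Seekable Handler Service]
  take Extension:  [Extension Hookable Writable object] + [Handler TextStream Service Hookable Writable object] + [Service Writable object] + [Handler Service]
  take Handler:  [Hookable Writable object] + [Handler TextStream Service Hookable Writable object] + [Service Writable object] + [Handler Service]
  take TextStream:  [Hookable Writable object] + [TextStream Service Hookable Writable object] + [Service Writable object] + [Service]
  take Service:  [Hookable Writable object] + [Service Hookable Writable object] + [Service Writable object] + [Service]
  take Hookable:  [Hookable Writable object] + [Hookable Writable object] + [Writable object]
  take Writable:  [Writable object] + [Writable object] + [Writable object]
  take object:  [object] + [object] + [object]
MRO: Registry Seekable Extension Handler TextStream Service Hookable Writable object
super() in Service.greet on a Registry instance goes to the class after Service in Registry's MRO: Hookable.

Hookable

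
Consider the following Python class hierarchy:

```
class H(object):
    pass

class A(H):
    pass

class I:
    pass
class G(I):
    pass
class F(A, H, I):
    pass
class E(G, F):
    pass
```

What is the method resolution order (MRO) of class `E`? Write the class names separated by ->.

L[E] = E + merge(L[G], L[F], [G F])
  take G:  [G I object] + [F A H I object] + [G F]
  take F:  [I object] + [F A H I object] + [F]
  take A:  [I object] + [A H I object]
  take H:  [I object] + [H I object]
  take I:  [I object] + [I object]
  take object:  [object] + [object]

E -> G -> F -> A -> H -> I -> object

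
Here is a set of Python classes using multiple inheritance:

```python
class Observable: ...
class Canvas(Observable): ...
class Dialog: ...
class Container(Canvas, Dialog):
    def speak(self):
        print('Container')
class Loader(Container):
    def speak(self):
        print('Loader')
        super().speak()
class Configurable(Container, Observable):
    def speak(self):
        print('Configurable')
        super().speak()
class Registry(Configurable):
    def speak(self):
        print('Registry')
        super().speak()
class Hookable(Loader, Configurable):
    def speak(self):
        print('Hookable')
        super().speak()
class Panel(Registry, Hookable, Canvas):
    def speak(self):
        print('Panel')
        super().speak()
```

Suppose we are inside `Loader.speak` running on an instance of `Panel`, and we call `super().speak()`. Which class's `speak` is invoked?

Configurable

L[Panel] = Panel + merge(L[Registry], L[Hookable], L[Canvas], [Registry Hookable Canvas])
  take Registry:  [Registry Configurable Container Canvas Observable Dialog object] + [Hookable Loader Configurable Container Canvas Observable Dialog object] + [Canvas Observable object] + [Registry Hookable Canvas]
  take Hookable:  [Configurable Container Canvas Observable Dialog object] + [Hookable Loader Configurable Container Canvas Observable Dialog object] + [Canvas Observable object] + [Hookable Canvas]
  take Loader:  [Configurable Container Canvas Observable Dialog object] + [Loader Configurable Container Canvas Observable Dialog object] + [Canvas Observable object] + [Canvas]
  take Configurable:  [Configurable Container Canvas Observable Dialog object] + [Configurable Container Canvas Observable Dialog object] + [Canvas Observable object] + [Canvas]
  take Container:  [Container Canvas Observable Dialog object] + [Container Canvas Observable Dialog object] + [Canvas Observable object] + [Canvas]
  take Canvas:  [Canvas Observable Dialog object] + [Canvas Observable Dialog object] + [Canvas Observable object] + [Canvas]
  take Observable:  [Observable Dialog object] + [Observable Dialog object] + [Observable object]
  take Dialog:  [Dialog object] + [Dialog object] + [object]
  take object:  [object] + [object] + [object]
MRO: Panel Registry Hookable Loader Configurable Container Canvas Observable Dialog object
super() in Loader.speak on a Panel instance goes to the class after Loader in Panel's MRO: Configurable.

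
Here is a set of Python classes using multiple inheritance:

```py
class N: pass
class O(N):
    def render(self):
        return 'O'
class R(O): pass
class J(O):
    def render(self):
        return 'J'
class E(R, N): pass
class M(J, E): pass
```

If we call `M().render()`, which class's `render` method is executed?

J

L[M] = M + merge(L[J], L[E], [J E])
  take J:  [J O N object] + [E R O N object] + [J E]
  take E:  [O N object] + [E R O N object] + [E]
  take R:  [O N object] + [R O N object]
  take O:  [O N object] + [O N object]
  take N:  [N object] + [N object]
  take object:  [object] + [object]
MRO: M J E R O N object
render is defined in: J, O. First along the MRO is J.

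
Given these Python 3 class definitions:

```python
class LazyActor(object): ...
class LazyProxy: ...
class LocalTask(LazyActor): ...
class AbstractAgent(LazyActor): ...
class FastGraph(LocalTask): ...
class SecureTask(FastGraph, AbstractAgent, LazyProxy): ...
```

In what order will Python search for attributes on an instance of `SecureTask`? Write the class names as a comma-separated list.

SecureTask, FastGraph, LocalTask, AbstractAgent, LazyActor, LazyProxy, object

L[SecureTask] = SecureTask + merge(L[FastGraph], L[AbstractAgent], L[LazyProxy], [FastGraph AbstractAgent LazyProxy])
  take FastGraph:  [FastGraph LocalTask LazyActor object] + [AbstractAgent LazyActor object] + [LazyProxy object] + [FastGraph AbstractAgent LazyProxy]
  take LocalTask:  [LocalTask LazyActor object] + [AbstractAgent LazyActor object] + [LazyProxy object] + [AbstractAgent LazyProxy]
  take AbstractAgent:  [LazyActor object] + [AbstractAgent LazyActor object] + [LazyProxy object] + [AbstractAgent LazyProxy]
  take LazyActor:  [LazyActor object] + [LazyActor object] + [LazyProxy object] + [LazyProxy]
  take LazyProxy:  [object] + [object] + [LazyProxy object] + [LazyProxy]
  take object:  [object] + [object] + [object]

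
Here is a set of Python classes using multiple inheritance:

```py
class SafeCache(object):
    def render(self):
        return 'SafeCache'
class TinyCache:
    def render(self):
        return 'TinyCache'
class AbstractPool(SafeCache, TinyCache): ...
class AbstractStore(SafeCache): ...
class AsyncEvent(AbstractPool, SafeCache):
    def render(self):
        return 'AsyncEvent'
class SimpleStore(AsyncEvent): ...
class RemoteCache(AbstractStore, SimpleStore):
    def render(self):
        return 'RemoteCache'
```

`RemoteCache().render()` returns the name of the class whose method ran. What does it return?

RemoteCache

L[RemoteCache] = RemoteCache + merge(L[AbstractStore], L[SimpleStore], [AbstractStore SimpleStore])
  take AbstractStore:  [AbstractStore SafeCache object] + [SimpleStore AsyncEvent AbstractPool SafeCache TinyCache object] + [AbstractStore SimpleStore]
  take SimpleStore:  [SafeCache object] + [SimpleStore AsyncEvent AbstractPool SafeCache TinyCache object] + [SimpleStore]
  take AsyncEvent:  [SafeCache object] + [AsyncEvent AbstractPool SafeCache TinyCache object]
  take AbstractPool:  [SafeCache object] + [AbstractPool SafeCache TinyCache object]
  take SafeCache:  [SafeCache object] + [SafeCache TinyCache object]
  take TinyCache:  [object] + [TinyCache object]
  take object:  [object] + [object]
MRO: RemoteCache AbstractStore SimpleStore AsyncEvent AbstractPool SafeCache TinyCache object
render is defined in: AsyncEvent, RemoteCache, SafeCache, TinyCache. First along the MRO is RemoteCache.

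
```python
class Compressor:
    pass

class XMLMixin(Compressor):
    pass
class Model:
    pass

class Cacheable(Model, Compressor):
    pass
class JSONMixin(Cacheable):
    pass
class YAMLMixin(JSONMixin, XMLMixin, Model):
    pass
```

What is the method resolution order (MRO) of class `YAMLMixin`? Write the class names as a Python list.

L[YAMLMixin] = YAMLMixin + merge(L[JSONMixin], L[XMLMixin], L[Model], [JSONMixin XMLMixin Model])
  take JSONMixin:  [JSONMixin Cacheable Model Compressor object] + [XMLMixin Compressor object] + [Model object] + [JSONMixin XMLMixin Model]
  take Cacheable:  [Cacheable Model Compressor object] + [XMLMixin Compressor object] + [Model object] + [XMLMixin Model]
  take XMLMixin:  [Model Compressor object] + [XMLMixin Compressor object] + [Model object] + [XMLMixin Model]
  take Model:  [Model Compressor object] + [Compressor object] + [Model object] + [Model]
  take Compressor:  [Compressor object] + [Compressor object] + [object]
  take object:  [object] + [object] + [object]

[YAMLMixin, JSONMixin, Cacheable, XMLMixin, Model, Compressor, object]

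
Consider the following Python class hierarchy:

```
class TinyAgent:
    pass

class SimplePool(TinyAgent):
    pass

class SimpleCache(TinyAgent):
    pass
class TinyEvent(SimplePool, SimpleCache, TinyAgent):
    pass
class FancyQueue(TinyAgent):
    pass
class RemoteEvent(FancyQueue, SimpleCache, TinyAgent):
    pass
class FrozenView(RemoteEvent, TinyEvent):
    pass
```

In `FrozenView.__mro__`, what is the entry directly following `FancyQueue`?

TinyEvent

L[FrozenView] = FrozenView + merge(L[RemoteEvent], L[TinyEvent], [RemoteEvent TinyEvent])
  take RemoteEvent:  [RemoteEvent FancyQueue SimpleCache TinyAgent object] + [TinyEvent SimplePool SimpleCache TinyAgent object] + [RemoteEvent TinyEvent]
  take FancyQueue:  [FancyQueue SimpleCache TinyAgent object] + [TinyEvent SimplePool SimpleCache TinyAgent object] + [TinyEvent]
  take TinyEvent:  [SimpleCache TinyAgent object] + [TinyEvent SimplePool SimpleCache TinyAgent object] + [TinyEvent]
  take SimplePool:  [SimpleCache TinyAgent object] + [SimplePool SimpleCache TinyAgent object]
  take SimpleCache:  [SimpleCache TinyAgent object] + [SimpleCache TinyAgent object]
  take TinyAgent:  [TinyAgent object] + [TinyAgent object]
  take object:  [object] + [object]
MRO: FrozenView RemoteEvent FancyQueue TinyEvent SimplePool SimpleCache TinyAgent object
FancyQueue is at position 2; next is TinyEvent.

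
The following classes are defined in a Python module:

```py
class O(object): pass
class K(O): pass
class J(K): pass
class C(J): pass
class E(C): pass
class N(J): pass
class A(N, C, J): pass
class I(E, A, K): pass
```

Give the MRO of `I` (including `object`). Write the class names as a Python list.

L[I] = I + merge(L[E], L[A], L[K], [E A K])
  take E:  [E C J K O object] + [A N C J K O object] + [K O object] + [E A K]
  take A:  [C J K O object] + [A N C J K O object] + [K O object] + [A K]
  take N:  [C J K O object] + [N C J K O object] + [K O object] + [K]
  take C:  [C J K O object] + [C J K O object] + [K O object] + [K]
  take J:  [J K O object] + [J K O object] + [K O object] + [K]
  take K:  [K O object] + [K O object] + [K O object] + [K]
  take O:  [O object] + [O object] + [O object]
  take object:  [object] + [object] + [object]

[I, E, A, N, C, J, K, O, object]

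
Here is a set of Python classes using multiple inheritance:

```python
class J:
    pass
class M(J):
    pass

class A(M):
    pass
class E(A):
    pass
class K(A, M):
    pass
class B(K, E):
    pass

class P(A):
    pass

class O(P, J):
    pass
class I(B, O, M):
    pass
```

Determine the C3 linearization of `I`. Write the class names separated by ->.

L[I] = I + merge(L[B], L[O], L[M], [B O M])
  take B:  [B K E A M J object] + [O P A M J object] + [M J object] + [B O M]
  take K:  [K E A M J object] + [O P A M J object] + [M J object] + [O M]
  take E:  [E A M J object] + [O P A M J object] + [M J object] + [O M]
  take O:  [A M J object] + [O P A M J object] + [M J object] + [O M]
  take P:  [A M J object] + [P A M J object] + [M J object] + [M]
  take A:  [A M J object] + [A M J object] + [M J object] + [M]
  take M:  [M J object] + [M J object] + [M J object] + [M]
  take J:  [J object] + [J object] + [J object]
  take object:  [object] + [object] + [object]

I -> B -> K -> E -> O -> P -> A -> M -> J -> object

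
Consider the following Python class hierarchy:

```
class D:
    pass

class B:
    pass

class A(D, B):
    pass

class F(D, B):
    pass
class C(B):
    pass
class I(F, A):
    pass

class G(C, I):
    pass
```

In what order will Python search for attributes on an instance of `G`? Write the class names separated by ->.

G -> C -> I -> F -> A -> D -> B -> object

L[G] = G + merge(L[C], L[I], [C I])
  take C:  [C B object] + [I F A D B object] + [C I]
  take I:  [B object] + [I F A D B object] + [I]
  take F:  [B object] + [F A D B object]
  take A:  [B object] + [A D B object]
  take D:  [B object] + [D B object]
  take B:  [B object] + [B object]
  take object:  [object] + [object]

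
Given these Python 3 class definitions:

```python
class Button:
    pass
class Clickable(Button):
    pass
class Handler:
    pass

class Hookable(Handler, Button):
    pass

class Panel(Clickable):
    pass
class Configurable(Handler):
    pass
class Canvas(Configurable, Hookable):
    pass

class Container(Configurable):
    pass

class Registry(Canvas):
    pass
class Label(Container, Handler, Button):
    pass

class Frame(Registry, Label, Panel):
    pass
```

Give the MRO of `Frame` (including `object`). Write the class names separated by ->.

Frame -> Registry -> Canvas -> Label -> Container -> Configurable -> Hookable -> Handler -> Panel -> Clickable -> Button -> object

L[Frame] = Frame + merge(L[Registry], L[Label], L[Panel], [Registry Label Panel])
  take Registry:  [Registry Canvas Configurable Hookable Handler Button object] + [Label Container Configurable Handler Button object] + [Panel Clickable Button object] + [Registry Label Panel]
  take Canvas:  [Canvas Configurable Hookable Handler Button object] + [Label Container Configurable Handler Button object] + [Panel Clickable Button object] + [Label Panel]
  take Label:  [Configurable Hookable Handler Button object] + [Label Container Configurable Handler Button object] + [Panel Clickable Button object] + [Label Panel]
  take Container:  [Configurable Hookable Handler Button object] + [Container Configurable Handler Button object] + [Panel Clickable Button object] + [Panel]
  take Configurable:  [Configurable Hookable Handler Button object] + [Configurable Handler Button object] + [Panel Clickable Button object] + [Panel]
  take Hookable:  [Hookable Handler Button object] + [Handler Button object] + [Panel Clickable Button object] + [Panel]
  take Handler:  [Handler Button object] + [Handler Button object] + [Panel Clickable Button object] + [Panel]
  take Panel:  [Button object] + [Button object] + [Panel Clickable Button object] + [Panel]
  take Clickable:  [Button object] + [Button object] + [Clickable Button object]
  take Button:  [Button object] + [Button object] + [Button object]
  take object:  [object] + [object] + [object]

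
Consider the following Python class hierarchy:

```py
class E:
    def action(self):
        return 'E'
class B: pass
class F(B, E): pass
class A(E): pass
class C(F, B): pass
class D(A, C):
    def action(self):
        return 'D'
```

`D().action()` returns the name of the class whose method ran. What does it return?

L[D] = D + merge(L[A], L[C], [A C])
  take A:  [A E object] + [C F B E object] + [A C]
  take C:  [E object] + [C F B E object] + [C]
  take F:  [E object] + [F B E object]
  take B:  [E object] + [B E object]
  take E:  [E object] + [E object]
  take object:  [object] + [object]
MRO: D A C F B E object
action is defined in: D, E. First along the MRO is D.

D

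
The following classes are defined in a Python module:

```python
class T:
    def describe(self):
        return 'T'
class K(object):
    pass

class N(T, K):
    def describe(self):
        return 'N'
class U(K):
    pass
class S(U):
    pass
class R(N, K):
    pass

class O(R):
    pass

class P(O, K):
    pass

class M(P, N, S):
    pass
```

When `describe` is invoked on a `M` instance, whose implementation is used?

L[M] = M + merge(L[P], L[N], L[S], [P N S])
  take P:  [P O R N T K object] + [N T K object] + [S U K object] + [P N S]
  take O:  [O R N T K object] + [N T K object] + [S U K object] + [N S]
  take R:  [R N T K object] + [N T K object] + [S U K object] + [N S]
  take N:  [N T K object] + [N T K object] + [S U K object] + [N S]
  take T:  [T K object] + [T K object] + [S U K object] + [S]
  take S:  [K object] + [K object] + [S U K object] + [S]
  take U:  [K object] + [K object] + [U K object]
  take K:  [K object] + [K object] + [K object]
  take object:  [object] + [object] + [object]
MRO: M P O R N T S U K object
describe is defined in: N, T. First along the MRO is N.

N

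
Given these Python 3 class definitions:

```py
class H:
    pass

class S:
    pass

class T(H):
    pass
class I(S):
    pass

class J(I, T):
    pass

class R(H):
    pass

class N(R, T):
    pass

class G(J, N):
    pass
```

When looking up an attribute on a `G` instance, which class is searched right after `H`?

object

L[G] = G + merge(L[J], L[N], [J N])
  take J:  [J I S T H object] + [N R T H object] + [J N]
  take I:  [I S T H object] + [N R T H object] + [N]
  take S:  [S T H object] + [N R T H object] + [N]
  take N:  [T H object] + [N R T H object] + [N]
  take R:  [T H object] + [R T H object]
  take T:  [T H object] + [T H object]
  take H:  [H object] + [H object]
  take object:  [object] + [object]
MRO: G J I S N R T H object
H is at position 7; next is object.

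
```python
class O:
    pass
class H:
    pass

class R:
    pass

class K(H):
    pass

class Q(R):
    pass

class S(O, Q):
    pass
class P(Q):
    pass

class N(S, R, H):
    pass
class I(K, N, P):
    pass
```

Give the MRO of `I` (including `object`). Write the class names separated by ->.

I -> K -> N -> S -> O -> P -> Q -> R -> H -> object

L[I] = I + merge(L[K], L[N], L[P], [K N P])
  take K:  [K H object] + [N S O Q R H object] + [P Q R object] + [K N P]
  take N:  [H object] + [N S O Q R H object] + [P Q R object] + [N P]
  take S:  [H object] + [S O Q R H object] + [P Q R object] + [P]
  take O:  [H object] + [O Q R H object] + [P Q R object] + [P]
  take P:  [H object] + [Q R H object] + [P Q R object] + [P]
  take Q:  [H object] + [Q R H object] + [Q R object]
  take R:  [H object] + [R H object] + [R object]
  take H:  [H object] + [H object] + [object]
  take object:  [object] + [object] + [object]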